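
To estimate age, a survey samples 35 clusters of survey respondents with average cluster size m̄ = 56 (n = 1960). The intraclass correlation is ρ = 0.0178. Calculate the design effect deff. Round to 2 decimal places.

deff = 1 + (56 − 1)·0.0178 = 1 + 0.979 = 1.979.

1.98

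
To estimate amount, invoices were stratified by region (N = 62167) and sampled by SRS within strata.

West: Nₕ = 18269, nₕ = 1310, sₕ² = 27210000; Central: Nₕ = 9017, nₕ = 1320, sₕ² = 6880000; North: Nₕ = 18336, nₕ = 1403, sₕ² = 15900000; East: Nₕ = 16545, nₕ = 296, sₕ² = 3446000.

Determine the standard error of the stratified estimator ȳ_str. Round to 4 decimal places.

58.9834

Var(ȳ_str) = Σₕ Wₕ²(1 − fₕ)sₕ²/nₕ with Wₕ = Nₕ/N, N = 62167.
West: Wₕ = 0.29386974; term = 0.29386974²·(1 − 0.07170617)·27210000/1310 = 1665.1465.
Central: Wₕ = 0.14504480; term = 0.14504480²·(1 − 0.14639015)·6880000/1320 = 93.600516.
North: Wₕ = 0.29494748; term = 0.29494748²·(1 − 0.07651614)·15900000/1403 = 910.45428.
East: Wₕ = 0.26613798; term = 0.26613798²·(1 − 0.01789060)·3446000/296 = 809.83614.
Sum = 3479.0374.
SE = √(3479.0374) = 58.9834.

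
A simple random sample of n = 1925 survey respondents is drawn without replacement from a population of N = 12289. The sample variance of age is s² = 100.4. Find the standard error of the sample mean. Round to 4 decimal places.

0.2097

Under SRS without replacement, Var(ȳ) = (1 − f)·s²/n with f = n/N = 1925/12289 = 0.15664415.
Var(ȳ) = (1 − 0.15664415)·100.4/1925 = 0.84335585·0.052155844 = 0.043985936.
SE(ȳ) = √(0.043985936) = 0.2097.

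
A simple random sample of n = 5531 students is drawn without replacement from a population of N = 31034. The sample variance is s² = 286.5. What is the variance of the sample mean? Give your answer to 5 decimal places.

Under SRS without replacement, Var(ȳ) = (1 − f)·s²/n with f = n/N = 5531/31034 = 0.17822388.
Var(ȳ) = (1 − 0.17822388)·286.5/5531 = 0.82177612·0.051798951 = 0.042567141.

0.04257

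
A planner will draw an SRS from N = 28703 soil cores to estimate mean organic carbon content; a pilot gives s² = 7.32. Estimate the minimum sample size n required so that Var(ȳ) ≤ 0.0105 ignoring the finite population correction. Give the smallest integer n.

698

Without fpc, n₀ = s²/D = 7.32/0.0105 = 697.1429.
Rounding up, n = 698.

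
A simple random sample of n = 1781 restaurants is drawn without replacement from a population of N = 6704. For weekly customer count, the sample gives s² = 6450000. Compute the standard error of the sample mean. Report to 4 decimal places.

51.5698

Under SRS without replacement, Var(ȳ) = (1 − f)·s²/n with f = n/N = 1781/6704 = 0.26566229.
Var(ȳ) = (1 − 0.26566229)·6450000/1781 = 0.73433771·3621.5609 = 2659.4487.
SE(ȳ) = √(2659.4487) = 51.5698.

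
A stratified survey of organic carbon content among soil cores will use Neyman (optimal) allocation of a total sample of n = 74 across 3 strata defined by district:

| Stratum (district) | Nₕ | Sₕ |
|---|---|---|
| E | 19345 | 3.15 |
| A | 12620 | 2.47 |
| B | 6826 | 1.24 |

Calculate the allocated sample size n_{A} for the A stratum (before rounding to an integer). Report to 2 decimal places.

Neyman allocation: nₕ = n·NₕSₕ / Σⱼ NⱼSⱼ.
Σ NⱼSⱼ = 19345·3.15 + 12620·2.47 + 6826·1.24 = 100572.39.
n_{A} = 74·12620·2.47 / 100572.39 = 22.94.

22.94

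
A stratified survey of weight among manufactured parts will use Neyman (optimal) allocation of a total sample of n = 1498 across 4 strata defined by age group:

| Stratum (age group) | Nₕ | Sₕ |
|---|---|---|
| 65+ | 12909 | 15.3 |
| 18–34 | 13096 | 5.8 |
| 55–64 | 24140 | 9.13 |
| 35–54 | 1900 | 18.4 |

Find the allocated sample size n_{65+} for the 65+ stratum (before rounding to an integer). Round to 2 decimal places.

Neyman allocation: nₕ = n·NₕSₕ / Σⱼ NⱼSⱼ.
Σ NⱼSⱼ = 12909·15.3 + 13096·5.8 + 24140·9.13 + 1900·18.4 = 528822.7.
n_{65+} = 1498·12909·15.3 / 528822.7 = 559.48.

559.48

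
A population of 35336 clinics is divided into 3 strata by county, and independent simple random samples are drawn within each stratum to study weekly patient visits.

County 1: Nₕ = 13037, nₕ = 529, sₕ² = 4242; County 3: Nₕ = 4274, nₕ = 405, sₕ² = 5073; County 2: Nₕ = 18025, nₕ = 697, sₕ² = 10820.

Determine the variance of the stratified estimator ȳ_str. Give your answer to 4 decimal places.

Var(ȳ_str) = Σₕ Wₕ²(1 − fₕ)sₕ²/nₕ with Wₕ = Nₕ/N, N = 35336.
County 1: Wₕ = 0.36894385; term = 0.36894385²·(1 − 0.04057682)·4242/529 = 1.0472389.
County 3: Wₕ = 0.12095314; term = 0.12095314²·(1 − 0.09475901)·5073/405 = 0.16588546.
County 2: Wₕ = 0.51010301; term = 0.51010301²·(1 − 0.03866852)·10820/697 = 3.8831433.
Sum = 5.0962677.

5.0963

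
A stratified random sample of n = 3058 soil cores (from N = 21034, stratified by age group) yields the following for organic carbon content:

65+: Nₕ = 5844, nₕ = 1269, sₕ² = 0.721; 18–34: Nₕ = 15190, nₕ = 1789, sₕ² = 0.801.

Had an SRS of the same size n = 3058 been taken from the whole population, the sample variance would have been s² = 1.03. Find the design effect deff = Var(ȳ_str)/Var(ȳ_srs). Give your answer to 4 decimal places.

Var(ȳ_str) = Σ Wₕ²(1−fₕ)sₕ²/nₕ with Wₕ = Nₕ/21034:
  65+: (5844/21034)²·(1−1269/5844)·0.721/1269 = 3.4334538 × 10^-5
  18–34: (15190/21034)²·(1−1789/15190)·0.801/1789 = 2.0600294 × 10^-4
  → Var(ȳ_str) = 2.4033748 × 10^-4.
Var(ȳ_srs) = (1 − 3058/21034)·1.03/3058 = 2.8785311 × 10^-4.
deff = (2.4033748 × 10^-4) / (2.8785311 × 10^-4) = 0.8349.

0.8349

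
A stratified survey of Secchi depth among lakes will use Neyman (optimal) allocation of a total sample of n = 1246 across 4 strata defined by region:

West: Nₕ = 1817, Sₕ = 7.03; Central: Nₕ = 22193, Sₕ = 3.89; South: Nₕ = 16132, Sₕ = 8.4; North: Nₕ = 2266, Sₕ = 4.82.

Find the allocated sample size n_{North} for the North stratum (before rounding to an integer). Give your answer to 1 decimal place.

Neyman allocation: nₕ = n·NₕSₕ / Σⱼ NⱼSⱼ.
Σ NⱼSⱼ = 1817·7.03 + 22193·3.89 + 16132·8.4 + 2266·4.82 = 245535.2.
n_{North} = 1246·2266·4.82 / 245535.2 = 55.4.

55.4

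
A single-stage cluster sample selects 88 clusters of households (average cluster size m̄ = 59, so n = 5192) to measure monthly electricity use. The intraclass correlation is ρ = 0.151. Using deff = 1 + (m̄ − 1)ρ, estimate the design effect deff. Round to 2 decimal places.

9.76

deff = 1 + (59 − 1)·0.151 = 1 + 8.758 = 9.758.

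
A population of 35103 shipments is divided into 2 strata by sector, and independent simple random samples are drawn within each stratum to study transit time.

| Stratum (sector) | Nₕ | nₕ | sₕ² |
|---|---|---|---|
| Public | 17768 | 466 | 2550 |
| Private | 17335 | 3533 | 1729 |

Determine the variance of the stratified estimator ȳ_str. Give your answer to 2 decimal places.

Var(ȳ_str) = Σₕ Wₕ²(1 − fₕ)sₕ²/nₕ with Wₕ = Nₕ/N, N = 35103.
Public: Wₕ = 0.50616756; term = 0.50616756²·(1 − 0.02622692)·2550/466 = 1.3652137.
Private: Wₕ = 0.49383244; term = 0.49383244²·(1 − 0.20380733)·1729/3533 = 0.095023004.
Sum = 1.4602367.

1.46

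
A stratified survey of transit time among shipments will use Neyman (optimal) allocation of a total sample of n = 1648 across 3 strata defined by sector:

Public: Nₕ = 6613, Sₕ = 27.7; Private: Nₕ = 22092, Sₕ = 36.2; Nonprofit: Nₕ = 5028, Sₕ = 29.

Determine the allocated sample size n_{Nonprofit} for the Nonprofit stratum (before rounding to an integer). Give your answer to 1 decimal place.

Neyman allocation: nₕ = n·NₕSₕ / Σⱼ NⱼSⱼ.
Σ NⱼSⱼ = 6613·27.7 + 22092·36.2 + 5028·29 = 1.1287225 × 10^6.
n_{Nonprofit} = 1648·5028·29 / (1.1287225 × 10^6) = 212.9.

212.9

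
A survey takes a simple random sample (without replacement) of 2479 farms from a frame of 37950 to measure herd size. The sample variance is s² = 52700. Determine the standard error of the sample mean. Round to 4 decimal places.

Under SRS without replacement, Var(ȳ) = (1 − f)·s²/n with f = n/N = 2479/37950 = 0.06532279.
Var(ȳ) = (1 − 0.06532279)·52700/2479 = 0.93467721·21.258572 = 19.869903.
SE(ȳ) = √(19.869903) = 4.4576.

4.4576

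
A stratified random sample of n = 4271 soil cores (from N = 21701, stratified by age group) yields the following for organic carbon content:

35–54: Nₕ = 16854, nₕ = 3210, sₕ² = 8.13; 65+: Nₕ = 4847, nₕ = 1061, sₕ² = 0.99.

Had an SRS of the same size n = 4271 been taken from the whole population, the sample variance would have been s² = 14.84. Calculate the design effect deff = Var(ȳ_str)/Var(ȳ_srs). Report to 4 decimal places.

0.4562

Var(ȳ_str) = Σ Wₕ²(1−fₕ)sₕ²/nₕ with Wₕ = Nₕ/21701:
  35–54: (16854/21701)²·(1−3210/16854)·8.13/3210 = 0.0012367181
  65+: (4847/21701)²·(1−1061/4847)·0.99/1061 = 3.6359169 × 10^-5
  → Var(ȳ_str) = 0.0012730773.
Var(ȳ_srs) = (1 − 4271/21701)·14.84/4271 = 0.0027907567.
deff = 0.0012730773 / 0.0027907567 = 0.4562.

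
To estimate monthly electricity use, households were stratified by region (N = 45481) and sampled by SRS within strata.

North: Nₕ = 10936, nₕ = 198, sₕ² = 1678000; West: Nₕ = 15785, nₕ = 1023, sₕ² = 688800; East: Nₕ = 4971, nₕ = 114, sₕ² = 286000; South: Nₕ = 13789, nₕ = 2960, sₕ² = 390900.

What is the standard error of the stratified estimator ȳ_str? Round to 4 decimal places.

Var(ȳ_str) = Σₕ Wₕ²(1 − fₕ)sₕ²/nₕ with Wₕ = Nₕ/N, N = 45481.
North: Wₕ = 0.24045206; term = 0.24045206²·(1 − 0.01810534)·1678000/198 = 481.11473.
West: Wₕ = 0.34706801; term = 0.34706801²·(1 − 0.06480836)·688800/1023 = 75.84855.
East: Wₕ = 0.10929839; term = 0.10929839²·(1 − 0.02293301)·286000/114 = 29.282829.
South: Wₕ = 0.30318155; term = 0.30318155²·(1 − 0.21466386)·390900/2960 = 9.5331203.
Sum = 595.77923.
SE = √(595.77923) = 24.4086.

24.4086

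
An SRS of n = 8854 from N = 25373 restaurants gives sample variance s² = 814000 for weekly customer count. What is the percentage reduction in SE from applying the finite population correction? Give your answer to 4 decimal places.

f = n/N = 8854/25373 = 0.34895361.
SE_no-fpc = √(s²/n) = 9.5883183; SE_fpc = √((1−f)s²/n) = 7.7365691.
Ratio = √(1−f) = 0.80687446. Reduction = 100·(1 − 0.80687446) = 19.3126%.

19.3126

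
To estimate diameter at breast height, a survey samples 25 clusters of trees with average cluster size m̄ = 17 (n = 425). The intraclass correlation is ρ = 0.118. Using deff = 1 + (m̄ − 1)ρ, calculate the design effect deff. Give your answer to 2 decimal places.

2.89

deff = 1 + (17 − 1)·0.118 = 1 + 1.888 = 2.888.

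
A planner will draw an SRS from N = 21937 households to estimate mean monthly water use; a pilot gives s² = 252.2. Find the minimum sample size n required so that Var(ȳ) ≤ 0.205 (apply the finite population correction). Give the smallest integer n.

1165

Without fpc, n₀ = s²/D = 252.2/0.205 = 1230.2439.
With fpc, (1 − n/N)·s²/n ≤ D requires n ≥ n₀/(1 + n₀/N) = 1230.2439/(1 + 1230.2439/21937) = 1164.9146.
Rounding up, n = 1165.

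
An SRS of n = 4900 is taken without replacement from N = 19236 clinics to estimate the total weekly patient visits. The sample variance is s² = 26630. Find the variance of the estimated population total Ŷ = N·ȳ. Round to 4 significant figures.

1.499 × 10^9

Var(Ŷ) = N²·Var(ȳ) = N²·(1 − n/N)·s²/n.
f = 4900/19236 = 0.25473071; Var(ȳ) = 0.74526929·26630/4900 = 4.0503104.
Var(Ŷ) = 19236² · 4.0503104 = 1.4987108 × 10^9.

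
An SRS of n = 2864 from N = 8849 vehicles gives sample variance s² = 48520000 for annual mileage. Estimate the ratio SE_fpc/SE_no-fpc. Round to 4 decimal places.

f = n/N = 2864/8849 = 0.32365239.
SE_no-fpc = √(s²/n) = 130.15891; SE_fpc = √((1−f)s²/n) = 107.04315.
Ratio = √(1−f) = 0.82240356.

0.8224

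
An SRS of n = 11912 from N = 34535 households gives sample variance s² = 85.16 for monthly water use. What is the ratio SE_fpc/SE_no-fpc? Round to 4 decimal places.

f = n/N = 11912/34535 = 0.34492544.
SE_no-fpc = √(s²/n) = 0.084552311; SE_fpc = √((1−f)s²/n) = 0.068433831.
Ratio = √(1−f) = 0.80936677.

0.8094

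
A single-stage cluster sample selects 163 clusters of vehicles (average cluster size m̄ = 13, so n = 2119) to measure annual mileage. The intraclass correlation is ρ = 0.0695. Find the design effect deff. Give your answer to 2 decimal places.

deff = 1 + (13 − 1)·0.0695 = 1 + 0.834 = 1.834.

1.83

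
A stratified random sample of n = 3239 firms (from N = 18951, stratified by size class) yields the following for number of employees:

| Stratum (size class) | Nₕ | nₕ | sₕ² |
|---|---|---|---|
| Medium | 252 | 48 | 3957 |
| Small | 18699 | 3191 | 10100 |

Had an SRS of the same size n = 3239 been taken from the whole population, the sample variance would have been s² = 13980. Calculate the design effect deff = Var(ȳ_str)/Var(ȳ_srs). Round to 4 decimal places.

0.7175

Var(ȳ_str) = Σ Wₕ²(1−fₕ)sₕ²/nₕ with Wₕ = Nₕ/18951:
  Medium: (252/18951)²·(1−48/252)·3957/48 = 0.011800251
  Small: (18699/18951)²·(1−3191/18699)·10100/3191 = 2.5556683
  → Var(ȳ_str) = 2.5674686.
Var(ȳ_srs) = (1 − 3239/18951)·13980/3239 = 3.578455.
deff = 2.5674686 / 3.578455 = 0.7175.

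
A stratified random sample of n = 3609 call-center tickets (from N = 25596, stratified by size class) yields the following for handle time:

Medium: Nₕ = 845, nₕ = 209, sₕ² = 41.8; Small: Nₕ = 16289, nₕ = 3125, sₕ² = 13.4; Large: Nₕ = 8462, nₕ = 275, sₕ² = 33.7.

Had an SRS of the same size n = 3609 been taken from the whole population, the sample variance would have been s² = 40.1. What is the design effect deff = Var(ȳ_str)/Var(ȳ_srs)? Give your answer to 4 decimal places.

1.5219

Var(ȳ_str) = Σ Wₕ²(1−fₕ)sₕ²/nₕ with Wₕ = Nₕ/25596:
  Medium: (845/25596)²·(1−209/845)·41.8/209 = 1.6405883 × 10^-4
  Small: (16289/25596)²·(1−3125/16289)·13.4/3125 = 0.0014034368
  Large: (8462/25596)²·(1−275/8462)·33.7/275 = 0.012958383
  → Var(ȳ_str) = 0.014525879.
Var(ȳ_srs) = (1 − 3609/25596)·40.1/3609 = 0.0095444601.
deff = 0.014525879 / 0.0095444601 = 1.5219.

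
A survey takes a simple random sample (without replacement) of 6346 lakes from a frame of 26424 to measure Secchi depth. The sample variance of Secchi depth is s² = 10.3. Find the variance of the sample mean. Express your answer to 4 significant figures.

0.001233

Under SRS without replacement, Var(ȳ) = (1 − f)·s²/n with f = n/N = 6346/26424 = 0.24016046.
Var(ȳ) = (1 − 0.24016046)·10.3/6346 = 0.75983954·0.0016230697 = 0.0012332725.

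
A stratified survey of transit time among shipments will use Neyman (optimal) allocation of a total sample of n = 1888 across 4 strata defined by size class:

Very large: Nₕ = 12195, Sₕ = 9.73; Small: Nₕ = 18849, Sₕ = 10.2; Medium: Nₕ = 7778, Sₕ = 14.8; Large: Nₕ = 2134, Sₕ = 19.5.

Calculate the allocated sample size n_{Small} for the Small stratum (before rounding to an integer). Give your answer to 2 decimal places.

776.20

Neyman allocation: nₕ = n·NₕSₕ / Σⱼ NⱼSⱼ.
Σ NⱼSⱼ = 12195·9.73 + 18849·10.2 + 7778·14.8 + 2134·19.5 = 467644.55.
n_{Small} = 1888·18849·10.2 / 467644.55 = 776.20.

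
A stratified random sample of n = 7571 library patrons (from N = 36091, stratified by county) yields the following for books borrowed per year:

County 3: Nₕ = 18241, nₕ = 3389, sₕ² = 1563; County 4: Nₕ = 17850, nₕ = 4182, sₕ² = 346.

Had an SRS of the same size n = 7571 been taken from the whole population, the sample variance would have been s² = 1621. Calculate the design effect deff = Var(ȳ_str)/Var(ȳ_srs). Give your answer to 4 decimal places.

Var(ȳ_str) = Σ Wₕ²(1−fₕ)sₕ²/nₕ with Wₕ = Nₕ/36091:
  County 3: (18241/36091)²·(1−3389/18241)·1563/3389 = 0.09592309
  County 4: (17850/36091)²·(1−4182/17850)·346/4182 = 0.015496636
  → Var(ȳ_str) = 0.11141973.
Var(ȳ_srs) = (1 − 7571/36091)·1621/7571 = 0.16919221.
deff = 0.11141973 / 0.16919221 = 0.6585.

0.6585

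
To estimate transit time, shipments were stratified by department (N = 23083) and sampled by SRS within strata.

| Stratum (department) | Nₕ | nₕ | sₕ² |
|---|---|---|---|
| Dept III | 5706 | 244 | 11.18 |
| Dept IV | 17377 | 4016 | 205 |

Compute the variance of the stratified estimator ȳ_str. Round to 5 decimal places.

0.02492

Var(ȳ_str) = Σₕ Wₕ²(1 − fₕ)sₕ²/nₕ with Wₕ = Nₕ/N, N = 23083.
Dept III: Wₕ = 0.24719491; term = 0.24719491²·(1 − 0.04276200)·11.18/244 = 0.0026800996.
Dept IV: Wₕ = 0.75280509; term = 0.75280509²·(1 − 0.23111009)·205/4016 = 0.022242798.
Sum = 0.024922898.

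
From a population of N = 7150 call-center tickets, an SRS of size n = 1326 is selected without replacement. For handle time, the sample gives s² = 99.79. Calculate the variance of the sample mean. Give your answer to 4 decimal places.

Under SRS without replacement, Var(ȳ) = (1 − f)·s²/n with f = n/N = 1326/7150 = 0.18545455.
Var(ȳ) = (1 − 0.18545455)·99.79/1326 = 0.81454545·0.07525641 = 0.061299767.

0.0613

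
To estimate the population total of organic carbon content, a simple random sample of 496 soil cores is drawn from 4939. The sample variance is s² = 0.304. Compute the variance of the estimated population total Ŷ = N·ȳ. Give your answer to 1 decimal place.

13449.5

Var(Ŷ) = N²·Var(ȳ) = N²·(1 − n/N)·s²/n.
f = 496/4939 = 0.10042519; Var(ȳ) = 0.89957481·0.304/496 = 5.513523 × 10^-4.
Var(Ŷ) = 4939² · (5.513523 × 10^-4) = 13449.534.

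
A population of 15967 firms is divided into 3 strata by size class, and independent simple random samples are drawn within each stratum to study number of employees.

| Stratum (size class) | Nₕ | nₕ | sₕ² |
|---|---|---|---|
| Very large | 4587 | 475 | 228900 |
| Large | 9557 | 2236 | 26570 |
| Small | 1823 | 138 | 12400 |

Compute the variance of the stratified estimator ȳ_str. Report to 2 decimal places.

40.00

Var(ȳ_str) = Σₕ Wₕ²(1 − fₕ)sₕ²/nₕ with Wₕ = Nₕ/N, N = 15967.
Very large: Wₕ = 0.28728002; term = 0.28728002²·(1 − 0.10355352)·228900/475 = 35.652286.
Large: Wₕ = 0.59854700; term = 0.59854700²·(1 − 0.23396463)·26570/2236 = 3.2611074.
Small: Wₕ = 0.11417298; term = 0.11417298²·(1 − 0.07569940)·12400/138 = 1.0826361.
Sum = 39.99603.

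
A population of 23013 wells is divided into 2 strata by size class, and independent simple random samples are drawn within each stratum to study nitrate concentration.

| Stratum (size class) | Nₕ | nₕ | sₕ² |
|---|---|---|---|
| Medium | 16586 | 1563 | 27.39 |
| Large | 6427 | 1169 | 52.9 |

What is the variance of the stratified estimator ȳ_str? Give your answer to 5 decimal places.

0.01113

Var(ȳ_str) = Σₕ Wₕ²(1 − fₕ)sₕ²/nₕ with Wₕ = Nₕ/N, N = 23013.
Medium: Wₕ = 0.72072307; term = 0.72072307²·(1 − 0.09423610)·27.39/1563 = 0.0082448908.
Large: Wₕ = 0.27927693; term = 0.27927693²·(1 − 0.18188891)·52.9/1169 = 0.0028875105.
Sum = 0.011132401.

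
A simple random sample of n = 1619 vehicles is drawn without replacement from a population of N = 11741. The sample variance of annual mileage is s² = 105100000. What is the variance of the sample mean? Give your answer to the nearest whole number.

Under SRS without replacement, Var(ȳ) = (1 − f)·s²/n with f = n/N = 1619/11741 = 0.13789285.
Var(ȳ) = (1 − 0.13789285)·105100000/1619 = 0.86210715·64916.615 = 55965.078.

55965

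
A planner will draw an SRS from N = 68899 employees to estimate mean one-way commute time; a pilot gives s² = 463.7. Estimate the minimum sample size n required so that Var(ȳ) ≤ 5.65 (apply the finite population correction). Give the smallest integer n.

Without fpc, n₀ = s²/D = 463.7/5.65 = 82.0708.
With fpc, (1 − n/N)·s²/n ≤ D requires n ≥ n₀/(1 + n₀/N) = 82.0708/(1 + 82.0708/68899) = 81.9732.
Rounding up, n = 82.

82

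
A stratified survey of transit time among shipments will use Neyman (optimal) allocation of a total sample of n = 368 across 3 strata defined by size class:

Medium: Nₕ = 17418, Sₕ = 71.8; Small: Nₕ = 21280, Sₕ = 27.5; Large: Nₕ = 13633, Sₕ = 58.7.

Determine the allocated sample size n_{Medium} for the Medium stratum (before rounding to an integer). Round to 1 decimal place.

174.6

Neyman allocation: nₕ = n·NₕSₕ / Σⱼ NⱼSⱼ.
Σ NⱼSⱼ = 17418·71.8 + 21280·27.5 + 13633·58.7 = 2.6360695 × 10^6.
n_{Medium} = 368·17418·71.8 / (2.6360695 × 10^6) = 174.6.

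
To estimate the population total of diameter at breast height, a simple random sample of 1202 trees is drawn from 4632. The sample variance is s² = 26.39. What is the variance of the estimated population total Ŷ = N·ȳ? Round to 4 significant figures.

348800

Var(Ŷ) = N²·Var(ȳ) = N²·(1 − n/N)·s²/n.
f = 1202/4632 = 0.25949914; Var(ȳ) = 0.74050086·26.39/1202 = 0.016257752.
Var(Ŷ) = 4632² · 0.016257752 = 348816.96.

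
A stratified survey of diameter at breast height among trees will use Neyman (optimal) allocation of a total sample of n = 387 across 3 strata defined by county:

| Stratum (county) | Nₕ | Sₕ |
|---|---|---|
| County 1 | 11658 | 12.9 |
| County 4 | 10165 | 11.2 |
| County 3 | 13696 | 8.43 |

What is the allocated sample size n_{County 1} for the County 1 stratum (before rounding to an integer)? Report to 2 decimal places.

153.28

Neyman allocation: nₕ = n·NₕSₕ / Σⱼ NⱼSⱼ.
Σ NⱼSⱼ = 11658·12.9 + 10165·11.2 + 13696·8.43 = 379693.48.
n_{County 1} = 387·11658·12.9 / 379693.48 = 153.28.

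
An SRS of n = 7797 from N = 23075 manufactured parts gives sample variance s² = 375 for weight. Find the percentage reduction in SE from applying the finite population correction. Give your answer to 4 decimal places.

18.6304

f = n/N = 7797/23075 = 0.33789816.
SE_no-fpc = √(s²/n) = 0.21930668; SE_fpc = √((1−f)s²/n) = 0.17844906.
Ratio = √(1−f) = 0.81369641. Reduction = 100·(1 − 0.81369641) = 18.6304%.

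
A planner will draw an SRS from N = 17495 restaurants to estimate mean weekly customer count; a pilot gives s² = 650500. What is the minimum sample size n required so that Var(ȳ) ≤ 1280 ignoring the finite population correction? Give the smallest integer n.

Without fpc, n₀ = s²/D = 650500/1280 = 508.2031.
Rounding up, n = 509.

509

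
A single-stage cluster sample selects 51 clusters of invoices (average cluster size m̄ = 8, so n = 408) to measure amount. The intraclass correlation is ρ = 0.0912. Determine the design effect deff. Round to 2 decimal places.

deff = 1 + (8 − 1)·0.0912 = 1 + 0.6384 = 1.6384.

1.64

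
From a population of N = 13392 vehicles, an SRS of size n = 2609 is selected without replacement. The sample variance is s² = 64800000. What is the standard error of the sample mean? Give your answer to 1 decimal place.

Under SRS without replacement, Var(ȳ) = (1 − f)·s²/n with f = n/N = 2609/13392 = 0.19481780.
Var(ȳ) = (1 − 0.19481780)·64800000/2609 = 0.80518220·24837.102 = 19998.393.
SE(ȳ) = √(19998.393) = 141.4.

141.4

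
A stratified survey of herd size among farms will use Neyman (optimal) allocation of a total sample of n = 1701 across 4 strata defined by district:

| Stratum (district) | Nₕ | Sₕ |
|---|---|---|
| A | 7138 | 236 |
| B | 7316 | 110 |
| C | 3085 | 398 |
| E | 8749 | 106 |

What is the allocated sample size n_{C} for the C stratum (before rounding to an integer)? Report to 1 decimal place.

Neyman allocation: nₕ = n·NₕSₕ / Σⱼ NⱼSⱼ.
Σ NⱼSⱼ = 7138·236 + 7316·110 + 3085·398 + 8749·106 = 4.644552 × 10^6.
n_{C} = 1701·3085·398 / (4.644552 × 10^6) = 449.7.

449.7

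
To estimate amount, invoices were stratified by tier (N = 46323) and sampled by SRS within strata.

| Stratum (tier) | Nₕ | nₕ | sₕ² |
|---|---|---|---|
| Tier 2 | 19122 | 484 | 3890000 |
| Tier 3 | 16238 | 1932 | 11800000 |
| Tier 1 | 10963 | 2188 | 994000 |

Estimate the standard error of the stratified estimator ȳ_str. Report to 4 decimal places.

Var(ȳ_str) = Σₕ Wₕ²(1 − fₕ)sₕ²/nₕ with Wₕ = Nₕ/N, N = 46323.
Tier 2: Wₕ = 0.41279710; term = 0.41279710²·(1 − 0.02531116)·3890000/484 = 1334.8839.
Tier 3: Wₕ = 0.35053861; term = 0.35053861²·(1 − 0.11898017)·11800000/1932 = 661.19915.
Tier 1: Wₕ = 0.23666429; term = 0.23666429²·(1 − 0.19958041)·994000/2188 = 20.366774.
Sum = 2016.4498.
SE = √(2016.4498) = 44.9049.

44.9049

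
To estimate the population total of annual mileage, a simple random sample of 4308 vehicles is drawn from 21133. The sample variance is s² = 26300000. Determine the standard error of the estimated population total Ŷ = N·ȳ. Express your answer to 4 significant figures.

Var(Ŷ) = N²·Var(ȳ) = N²·(1 − n/N)·s²/n.
f = 4308/21133 = 0.20385180; Var(ȳ) = 0.79614820·26300000/4308 = 4860.422.
Var(Ŷ) = 21133² · 4860.422 = 2.1706824 × 10^12.
SE(Ŷ) = √(2.1706824 × 10^12) = 1.473 × 10^6.

1.473 × 10^6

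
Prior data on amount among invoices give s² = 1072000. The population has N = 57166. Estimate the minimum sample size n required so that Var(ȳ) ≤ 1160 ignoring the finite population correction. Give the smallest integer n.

925

Without fpc, n₀ = s²/D = 1072000/1160 = 924.1379.
Rounding up, n = 925.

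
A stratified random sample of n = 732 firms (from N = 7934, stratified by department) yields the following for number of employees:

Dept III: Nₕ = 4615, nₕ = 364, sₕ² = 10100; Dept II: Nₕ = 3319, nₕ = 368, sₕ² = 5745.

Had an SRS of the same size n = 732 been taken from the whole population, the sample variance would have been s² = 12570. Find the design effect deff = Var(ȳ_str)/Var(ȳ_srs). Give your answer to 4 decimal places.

0.7106

Var(ȳ_str) = Σ Wₕ²(1−fₕ)sₕ²/nₕ with Wₕ = Nₕ/7934:
  Dept III: (4615/7934)²·(1−364/4615)·10100/364 = 8.6476561
  Dept II: (3319/7934)²·(1−368/3319)·5745/368 = 2.4290379
  → Var(ȳ_str) = 11.076694.
Var(ȳ_srs) = (1 − 732/7934)·12570/732 = 15.587811.
deff = 11.076694 / 15.587811 = 0.7106.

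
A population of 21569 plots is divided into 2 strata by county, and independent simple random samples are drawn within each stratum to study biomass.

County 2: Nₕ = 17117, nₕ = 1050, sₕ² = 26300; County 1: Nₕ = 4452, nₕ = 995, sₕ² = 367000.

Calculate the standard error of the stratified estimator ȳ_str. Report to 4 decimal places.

5.1970

Var(ȳ_str) = Σₕ Wₕ²(1 − fₕ)sₕ²/nₕ with Wₕ = Nₕ/N, N = 21569.
County 2: Wₕ = 0.79359266; term = 0.79359266²·(1 − 0.06134252)·26300/1050 = 14.807061.
County 1: Wₕ = 0.20640734; term = 0.20640734²·(1 − 0.22349506)·367000/995 = 12.202182.
Sum = 27.009243.
SE = √(27.009243) = 5.1970.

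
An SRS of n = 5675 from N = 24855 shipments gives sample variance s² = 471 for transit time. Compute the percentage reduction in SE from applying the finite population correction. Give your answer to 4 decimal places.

12.1549

f = n/N = 5675/24855 = 0.22832428.
SE_no-fpc = √(s²/n) = 0.28808956; SE_fpc = √((1−f)s²/n) = 0.25307249.
Ratio = √(1−f) = 0.87845075. Reduction = 100·(1 − 0.87845075) = 12.1549%.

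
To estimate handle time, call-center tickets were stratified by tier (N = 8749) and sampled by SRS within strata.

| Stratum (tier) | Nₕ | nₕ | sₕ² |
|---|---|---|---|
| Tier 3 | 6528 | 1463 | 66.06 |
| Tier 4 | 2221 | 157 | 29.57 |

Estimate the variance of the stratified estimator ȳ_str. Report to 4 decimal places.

0.0308

Var(ȳ_str) = Σₕ Wₕ²(1 − fₕ)sₕ²/nₕ with Wₕ = Nₕ/N, N = 8749.
Tier 3: Wₕ = 0.74614242; term = 0.74614242²·(1 − 0.22411152)·66.06/1463 = 0.019504598.
Tier 4: Wₕ = 0.25385758; term = 0.25385758²·(1 − 0.07068888)·29.57/157 = 0.011279584.
Sum = 0.030784182.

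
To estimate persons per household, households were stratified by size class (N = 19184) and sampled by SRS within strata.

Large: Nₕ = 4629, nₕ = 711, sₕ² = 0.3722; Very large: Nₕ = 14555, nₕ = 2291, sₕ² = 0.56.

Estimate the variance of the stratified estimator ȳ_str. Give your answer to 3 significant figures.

1.44 × 10^-4

Var(ȳ_str) = Σₕ Wₕ²(1 − fₕ)sₕ²/nₕ with Wₕ = Nₕ/N, N = 19184.
Large: Wₕ = 0.24129483; term = 0.24129483²·(1 − 0.15359689)·0.3722/711 = 2.5797644 × 10^-5.
Very large: Wₕ = 0.75870517; term = 0.75870517²·(1 − 0.15740295)·0.56/2291 = 1.1855748 × 10^-4.
Sum = 1.4435512 × 10^-4.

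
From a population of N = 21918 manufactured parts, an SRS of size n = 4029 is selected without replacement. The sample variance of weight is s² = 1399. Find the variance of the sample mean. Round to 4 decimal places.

0.2834

Under SRS without replacement, Var(ȳ) = (1 − f)·s²/n with f = n/N = 4029/21918 = 0.18382152.
Var(ȳ) = (1 − 0.18382152)·1399/4029 = 0.81617848·0.34723256 = 0.28340375.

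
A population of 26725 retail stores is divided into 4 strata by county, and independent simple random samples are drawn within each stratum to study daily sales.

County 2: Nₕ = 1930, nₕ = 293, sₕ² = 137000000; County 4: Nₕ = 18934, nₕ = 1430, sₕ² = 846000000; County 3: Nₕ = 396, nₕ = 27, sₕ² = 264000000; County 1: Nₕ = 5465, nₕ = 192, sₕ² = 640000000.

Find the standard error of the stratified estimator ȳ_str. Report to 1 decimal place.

642.7

Var(ȳ_str) = Σₕ Wₕ²(1 − fₕ)sₕ²/nₕ with Wₕ = Nₕ/N, N = 26725.
County 2: Wₕ = 0.07221703; term = 0.07221703²·(1 − 0.15181347)·137000000/293 = 2068.3475.
County 4: Wₕ = 0.70847521; term = 0.70847521²·(1 − 0.07552551)·846000000/1430 = 274522.9.
County 3: Wₕ = 0.01481759; term = 0.01481759²·(1 − 0.06818182)·264000000/27 = 2000.4435.
County 1: Wₕ = 0.20449018; term = 0.20449018²·(1 − 0.03513266)·640000000/192 = 134490.39.
Sum = 413082.08.
SE = √(413082.08) = 642.7.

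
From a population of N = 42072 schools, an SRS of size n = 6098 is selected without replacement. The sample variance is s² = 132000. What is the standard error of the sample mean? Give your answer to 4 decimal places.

4.3022

Under SRS without replacement, Var(ȳ) = (1 − f)·s²/n with f = n/N = 6098/42072 = 0.14494200.
Var(ȳ) = (1 − 0.14494200)·132000/6098 = 0.85505800·21.646441 = 18.508963.
SE(ȳ) = √(18.508963) = 4.3022.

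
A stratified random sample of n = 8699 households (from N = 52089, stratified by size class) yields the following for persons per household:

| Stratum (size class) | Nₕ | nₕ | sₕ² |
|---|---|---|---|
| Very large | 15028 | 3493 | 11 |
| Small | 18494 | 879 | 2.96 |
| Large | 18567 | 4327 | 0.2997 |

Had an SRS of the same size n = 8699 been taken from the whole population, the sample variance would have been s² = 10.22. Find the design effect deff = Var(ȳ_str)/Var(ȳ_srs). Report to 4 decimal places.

Var(ȳ_str) = Σ Wₕ²(1−fₕ)sₕ²/nₕ with Wₕ = Nₕ/52089:
  Very large: (15028/52089)²·(1−3493/15028)·11/3493 = 2.011967 × 10^-4
  Small: (18494/52089)²·(1−879/18494)·2.96/879 = 4.0431914 × 10^-4
  Large: (18567/52089)²·(1−4327/18567)·0.2997/4327 = 6.7493125 × 10^-6
  → Var(ȳ_str) = 6.1226515 × 10^-4.
Var(ȳ_srs) = (1 − 8699/52089)·10.22/8699 = 9.7864503 × 10^-4.
deff = (6.1226515 × 10^-4) / (9.7864503 × 10^-4) = 0.6256.

0.6256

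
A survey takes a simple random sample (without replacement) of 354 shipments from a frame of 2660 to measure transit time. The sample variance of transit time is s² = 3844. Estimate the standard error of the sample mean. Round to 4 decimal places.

3.0682

Under SRS without replacement, Var(ȳ) = (1 − f)·s²/n with f = n/N = 354/2660 = 0.13308271.
Var(ȳ) = (1 − 0.13308271)·3844/354 = 0.86691729·10.858757 = 9.4136443.
SE(ȳ) = √(9.4136443) = 3.0682.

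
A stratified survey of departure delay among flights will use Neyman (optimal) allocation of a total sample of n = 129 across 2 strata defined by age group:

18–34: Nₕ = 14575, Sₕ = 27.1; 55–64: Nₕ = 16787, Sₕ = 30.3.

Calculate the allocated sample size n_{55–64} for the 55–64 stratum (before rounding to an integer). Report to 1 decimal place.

Neyman allocation: nₕ = n·NₕSₕ / Σⱼ NⱼSⱼ.
Σ NⱼSⱼ = 14575·27.1 + 16787·30.3 = 903628.6.
n_{55–64} = 129·16787·30.3 / 903628.6 = 72.6.

72.6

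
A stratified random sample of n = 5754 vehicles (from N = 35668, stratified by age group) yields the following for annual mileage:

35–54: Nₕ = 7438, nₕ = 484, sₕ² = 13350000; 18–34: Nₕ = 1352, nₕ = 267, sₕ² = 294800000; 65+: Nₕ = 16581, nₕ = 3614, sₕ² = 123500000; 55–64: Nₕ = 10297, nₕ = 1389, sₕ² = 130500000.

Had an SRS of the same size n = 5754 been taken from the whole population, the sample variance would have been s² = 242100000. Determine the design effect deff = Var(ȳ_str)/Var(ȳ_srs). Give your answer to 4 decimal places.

Var(ȳ_str) = Σ Wₕ²(1−fₕ)sₕ²/nₕ with Wₕ = Nₕ/35668:
  35–54: (7438/35668)²·(1−484/7438)·13350000/484 = 1121.4225
  18–34: (1352/35668)²·(1−267/1352)·294800000/267 = 1273.1077
  65+: (16581/35668)²·(1−3614/16581)·123500000/3614 = 5775.2598
  55–64: (10297/35668)²·(1−1389/10297)·130500000/1389 = 6773.9451
  → Var(ȳ_str) = 14943.735.
Var(ȳ_srs) = (1 − 5754/35668)·242100000/5754 = 35287.481.
deff = 14943.735 / 35287.481 = 0.4235.

0.4235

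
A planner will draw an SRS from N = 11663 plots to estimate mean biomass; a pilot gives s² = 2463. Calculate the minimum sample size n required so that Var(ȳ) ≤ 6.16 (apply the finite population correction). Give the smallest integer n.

387

Without fpc, n₀ = s²/D = 2463/6.16 = 399.8377.
With fpc, (1 − n/N)·s²/n ≤ D requires n ≥ n₀/(1 + n₀/N) = 399.8377/(1 + 399.8377/11663) = 386.5846.
Rounding up, n = 387.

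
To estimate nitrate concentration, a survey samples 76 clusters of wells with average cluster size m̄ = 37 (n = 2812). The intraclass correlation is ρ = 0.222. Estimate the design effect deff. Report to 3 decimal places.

8.992

deff = 1 + (37 − 1)·0.222 = 1 + 7.992 = 8.992.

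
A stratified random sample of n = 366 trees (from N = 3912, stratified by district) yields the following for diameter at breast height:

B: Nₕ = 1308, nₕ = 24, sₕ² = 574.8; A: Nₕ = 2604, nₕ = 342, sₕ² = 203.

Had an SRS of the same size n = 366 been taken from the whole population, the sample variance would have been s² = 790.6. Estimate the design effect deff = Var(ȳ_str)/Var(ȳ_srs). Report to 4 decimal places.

1.4590

Var(ȳ_str) = Σ Wₕ²(1−fₕ)sₕ²/nₕ with Wₕ = Nₕ/3912:
  B: (1308/3912)²·(1−24/1308)·574.8/24 = 2.6283342
  A: (2604/3912)²·(1−342/2604)·203/342 = 0.22845771
  → Var(ȳ_str) = 2.8567919.
Var(ȳ_srs) = (1 − 366/3912)·790.6/366 = 1.9580132.
deff = 2.8567919 / 1.9580132 = 1.4590.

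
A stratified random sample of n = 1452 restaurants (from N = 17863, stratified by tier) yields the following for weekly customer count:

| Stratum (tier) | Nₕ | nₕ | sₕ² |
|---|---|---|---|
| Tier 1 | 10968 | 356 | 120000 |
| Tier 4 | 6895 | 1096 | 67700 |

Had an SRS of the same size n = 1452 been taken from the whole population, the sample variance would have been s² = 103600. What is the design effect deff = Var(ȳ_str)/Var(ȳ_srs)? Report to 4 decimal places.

1.9938

Var(ȳ_str) = Σ Wₕ²(1−fₕ)sₕ²/nₕ with Wₕ = Nₕ/17863:
  Tier 1: (10968/17863)²·(1−356/10968)·120000/356 = 122.95527
  Tier 4: (6895/17863)²·(1−1096/6895)·67700/1096 = 7.7402805
  → Var(ȳ_str) = 130.69555.
Var(ȳ_srs) = (1 − 1452/17863)·103600/1452 = 65.550165.
deff = 130.69555 / 65.550165 = 1.9938.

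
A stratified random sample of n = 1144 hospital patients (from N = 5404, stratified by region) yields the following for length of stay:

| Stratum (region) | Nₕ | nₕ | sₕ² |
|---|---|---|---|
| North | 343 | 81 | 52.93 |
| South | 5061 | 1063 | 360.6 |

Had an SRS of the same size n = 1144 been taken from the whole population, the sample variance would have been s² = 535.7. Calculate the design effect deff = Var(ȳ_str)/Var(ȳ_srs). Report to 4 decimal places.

Var(ȳ_str) = Σ Wₕ²(1−fₕ)sₕ²/nₕ with Wₕ = Nₕ/5404:
  North: (343/5404)²·(1−81/343)·52.93/81 = 0.0020108589
  South: (5061/5404)²·(1−1063/5061)·360.6/1063 = 0.23503953
  → Var(ȳ_str) = 0.23705039.
Var(ȳ_srs) = (1 − 1144/5404)·535.7/1144 = 0.36913896.
deff = 0.23705039 / 0.36913896 = 0.6422.

0.6422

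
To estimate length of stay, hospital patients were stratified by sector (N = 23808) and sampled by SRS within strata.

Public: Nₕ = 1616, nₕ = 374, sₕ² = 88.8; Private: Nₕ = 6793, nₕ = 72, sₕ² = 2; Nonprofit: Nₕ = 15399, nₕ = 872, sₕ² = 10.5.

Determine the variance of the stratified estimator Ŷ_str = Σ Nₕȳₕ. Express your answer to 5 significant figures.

Var(Ŷ_str) = Σₕ Nₕ²(1 − fₕ)sₕ²/nₕ.
Public: 1616²·(1 − 374/1616)·88.8/374 = 476545.44.
Private: 6793²·(1 − 72/6793)·2/72 = 1.2682154 × 10^6.
Nonprofit: 15399²·(1 − 872/15399)·10.5/872 = 2.6936506 × 10^6.
Sum = 4.4384114 × 10^6.

4.4384 × 10^6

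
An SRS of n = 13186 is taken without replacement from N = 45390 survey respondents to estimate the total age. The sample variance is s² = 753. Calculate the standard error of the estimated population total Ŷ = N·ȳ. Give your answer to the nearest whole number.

9136

Var(Ŷ) = N²·Var(ȳ) = N²·(1 − n/N)·s²/n.
f = 13186/45390 = 0.29050452; Var(ȳ) = 0.70949548·753/13186 = 0.040516464.
Var(Ŷ) = 45390² · 0.040516464 = 8.347413 × 10^7.
SE(Ŷ) = √(8.347413 × 10^7) = 9136.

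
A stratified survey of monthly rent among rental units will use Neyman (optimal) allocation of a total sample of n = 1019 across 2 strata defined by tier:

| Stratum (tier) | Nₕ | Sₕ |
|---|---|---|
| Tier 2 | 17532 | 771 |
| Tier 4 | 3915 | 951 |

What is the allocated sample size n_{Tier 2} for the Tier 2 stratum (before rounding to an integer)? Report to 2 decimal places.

798.94

Neyman allocation: nₕ = n·NₕSₕ / Σⱼ NⱼSⱼ.
Σ NⱼSⱼ = 17532·771 + 3915·951 = 1.7240337 × 10^7.
n_{Tier 2} = 1019·17532·771 / (1.7240337 × 10^7) = 798.94.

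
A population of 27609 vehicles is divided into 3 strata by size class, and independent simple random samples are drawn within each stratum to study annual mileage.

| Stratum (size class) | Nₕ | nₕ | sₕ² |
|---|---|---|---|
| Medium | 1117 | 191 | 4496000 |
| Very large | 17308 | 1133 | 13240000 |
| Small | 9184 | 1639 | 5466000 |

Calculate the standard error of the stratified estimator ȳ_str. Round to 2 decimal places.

68.02

Var(ȳ_str) = Σₕ Wₕ²(1 − fₕ)sₕ²/nₕ with Wₕ = Nₕ/N, N = 27609.
Medium: Wₕ = 0.04045782; term = 0.04045782²·(1 − 0.17099373)·4496000/191 = 31.941532.
Very large: Wₕ = 0.62689703; term = 0.62689703²·(1 − 0.06546106)·13240000/1133 = 4291.8832.
Small: Wₕ = 0.33264515; term = 0.33264515²·(1 − 0.17846254)·5466000/1639 = 303.16596.
Sum = 4626.9907.
SE = √(4626.9907) = 68.02.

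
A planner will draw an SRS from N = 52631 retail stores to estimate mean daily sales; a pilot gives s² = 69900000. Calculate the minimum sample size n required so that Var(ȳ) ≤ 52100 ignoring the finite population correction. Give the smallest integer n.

1342

Without fpc, n₀ = s²/D = 69900000/52100 = 1341.6507.
Rounding up, n = 1342.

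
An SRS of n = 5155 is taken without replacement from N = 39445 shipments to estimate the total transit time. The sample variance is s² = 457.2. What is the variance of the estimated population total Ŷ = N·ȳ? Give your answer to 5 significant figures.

1.1996 × 10^8

Var(Ŷ) = N²·Var(ȳ) = N²·(1 − n/N)·s²/n.
f = 5155/39445 = 0.13068830; Var(ȳ) = 0.86931170·457.2/5155 = 0.077099769.
Var(Ŷ) = 39445² · 0.077099769 = 1.1996015 × 10^8.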